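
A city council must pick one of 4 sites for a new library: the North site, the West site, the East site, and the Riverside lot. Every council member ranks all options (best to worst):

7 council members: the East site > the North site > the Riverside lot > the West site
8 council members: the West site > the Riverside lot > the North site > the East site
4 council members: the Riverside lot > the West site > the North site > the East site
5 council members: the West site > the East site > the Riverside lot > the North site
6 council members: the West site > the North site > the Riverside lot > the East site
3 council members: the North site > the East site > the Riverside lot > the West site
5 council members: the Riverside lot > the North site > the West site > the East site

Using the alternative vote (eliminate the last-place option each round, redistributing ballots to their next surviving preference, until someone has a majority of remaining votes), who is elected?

Round 1: the North site 3, the West site 19, the East site 7, the Riverside lot 9. Eliminate the North site.
Round 2: the West site 19, the East site 10, the Riverside lot 9. Eliminate the Riverside lot.
Round 3: the West site 28, the East site 10. The West site has a majority.

the West site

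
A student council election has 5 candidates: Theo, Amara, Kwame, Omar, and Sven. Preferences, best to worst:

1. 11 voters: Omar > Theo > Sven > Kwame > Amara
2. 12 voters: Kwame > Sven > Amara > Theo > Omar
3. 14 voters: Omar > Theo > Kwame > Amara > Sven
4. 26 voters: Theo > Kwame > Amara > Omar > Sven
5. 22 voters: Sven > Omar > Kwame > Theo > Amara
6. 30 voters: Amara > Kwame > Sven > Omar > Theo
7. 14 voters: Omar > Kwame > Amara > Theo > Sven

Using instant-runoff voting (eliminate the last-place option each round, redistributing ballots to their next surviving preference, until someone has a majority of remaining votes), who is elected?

Amara

Round 1: Theo 26, Amara 30, Kwame 12, Omar 39, Sven 22. Eliminate Kwame.
Round 2: Theo 26, Amara 30, Omar 39, Sven 34. Eliminate Theo.
Round 3: Amara 56, Omar 39, Sven 34. Eliminate Sven.
Round 4: Amara 68, Omar 61. Amara has a majority.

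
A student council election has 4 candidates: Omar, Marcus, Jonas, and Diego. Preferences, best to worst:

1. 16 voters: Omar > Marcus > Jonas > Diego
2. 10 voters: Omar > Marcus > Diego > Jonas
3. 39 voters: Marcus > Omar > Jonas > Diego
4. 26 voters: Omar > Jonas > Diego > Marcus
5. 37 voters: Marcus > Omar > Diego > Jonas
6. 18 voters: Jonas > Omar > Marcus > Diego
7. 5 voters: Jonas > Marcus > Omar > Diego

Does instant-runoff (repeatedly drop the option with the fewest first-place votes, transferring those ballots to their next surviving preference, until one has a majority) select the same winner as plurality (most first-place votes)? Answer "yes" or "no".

yes

Instant-runoff — R1 Omar 52, Marcus 76, Jonas 23, Diego 0 (Marcus winner). Winner: Marcus.
Plurality — first-place votes: Omar 52, Marcus 76, Jonas 23, Diego 0. Winner: Marcus.
The two methods agree.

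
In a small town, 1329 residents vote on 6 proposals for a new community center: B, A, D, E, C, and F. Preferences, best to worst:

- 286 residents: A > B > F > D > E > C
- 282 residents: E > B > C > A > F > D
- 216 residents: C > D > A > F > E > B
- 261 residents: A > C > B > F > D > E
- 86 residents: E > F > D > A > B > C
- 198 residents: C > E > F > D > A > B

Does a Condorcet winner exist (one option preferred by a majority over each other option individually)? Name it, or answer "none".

C vs B: 675–654 for C.
C vs A: 696–633 for C.
C vs D: 957–372 for C.
C vs E: 675–654 for C.
C vs F: 957–372 for C.
C beats every other option head-to-head.

C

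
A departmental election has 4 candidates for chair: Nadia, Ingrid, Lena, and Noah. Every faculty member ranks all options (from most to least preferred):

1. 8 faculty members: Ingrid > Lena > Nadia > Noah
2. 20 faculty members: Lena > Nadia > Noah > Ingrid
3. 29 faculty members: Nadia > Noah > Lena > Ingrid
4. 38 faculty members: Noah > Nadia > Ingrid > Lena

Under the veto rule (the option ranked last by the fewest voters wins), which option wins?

Last-place votes: Nadia 0, Ingrid 49, Lena 38, Noah 8.
Nadia is ranked last by the fewest voters, so Nadia wins.

Nadia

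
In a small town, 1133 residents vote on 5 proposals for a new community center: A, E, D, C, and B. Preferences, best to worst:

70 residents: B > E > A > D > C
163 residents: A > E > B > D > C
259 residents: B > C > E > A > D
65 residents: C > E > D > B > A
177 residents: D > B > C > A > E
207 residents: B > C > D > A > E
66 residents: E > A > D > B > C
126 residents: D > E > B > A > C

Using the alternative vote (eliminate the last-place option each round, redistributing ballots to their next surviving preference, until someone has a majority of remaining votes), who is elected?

B

Round 1: A 163, E 66, D 303, C 65, B 536. Eliminate C.
Round 2: A 163, E 131, D 303, B 536. Eliminate E.
Round 3: A 229, D 368, B 536. Eliminate A.
Round 4: D 434, B 699. B has a majority.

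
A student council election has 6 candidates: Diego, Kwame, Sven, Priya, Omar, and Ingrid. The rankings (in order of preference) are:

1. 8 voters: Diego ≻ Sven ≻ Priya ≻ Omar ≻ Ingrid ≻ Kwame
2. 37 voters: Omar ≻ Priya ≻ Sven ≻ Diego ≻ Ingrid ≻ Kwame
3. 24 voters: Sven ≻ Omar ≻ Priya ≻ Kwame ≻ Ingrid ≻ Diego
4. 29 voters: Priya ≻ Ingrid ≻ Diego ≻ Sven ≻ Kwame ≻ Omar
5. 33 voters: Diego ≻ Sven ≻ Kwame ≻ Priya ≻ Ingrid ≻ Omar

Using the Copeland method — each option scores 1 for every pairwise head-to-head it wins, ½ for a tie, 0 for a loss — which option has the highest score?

Diego: beats Kwame, Sven, Omar, and Ingrid; loses to Priya → score 4.
Kwame: loses to Diego, Sven, Priya, Omar, and Ingrid → score 0.
Sven: beats Kwame, Omar, and Ingrid; loses to Diego and Priya → score 3.
Priya: beats Diego, Kwame, Sven, Omar, and Ingrid → score 5.
Omar: beats Kwame and Ingrid; loses to Diego, Sven, and Priya → score 2.
Ingrid: beats Kwame; loses to Diego, Sven, Priya, and Omar → score 1.
Priya has the best pairwise record.

Priya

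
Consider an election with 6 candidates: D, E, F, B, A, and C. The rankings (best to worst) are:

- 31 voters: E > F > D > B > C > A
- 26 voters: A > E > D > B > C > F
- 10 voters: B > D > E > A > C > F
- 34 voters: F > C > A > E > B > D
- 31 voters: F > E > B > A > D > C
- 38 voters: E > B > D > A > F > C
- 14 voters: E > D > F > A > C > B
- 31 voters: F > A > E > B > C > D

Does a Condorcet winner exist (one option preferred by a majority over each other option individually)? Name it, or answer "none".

E vs D: 205–10 for E.
E vs F: 119–96 for E.
E vs B: 205–10 for E.
E vs A: 124–91 for E.
E vs C: 181–34 for E.
E beats every other option head-to-head.

E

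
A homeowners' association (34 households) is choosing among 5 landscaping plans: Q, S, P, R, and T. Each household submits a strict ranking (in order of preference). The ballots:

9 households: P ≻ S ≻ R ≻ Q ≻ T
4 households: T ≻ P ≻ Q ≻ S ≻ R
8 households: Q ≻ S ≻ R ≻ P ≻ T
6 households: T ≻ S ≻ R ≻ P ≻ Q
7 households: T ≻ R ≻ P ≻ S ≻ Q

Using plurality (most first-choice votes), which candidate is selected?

First-place votes: Q 8, S 0, P 9, R 0, T 17.
T has the most first-place votes.

T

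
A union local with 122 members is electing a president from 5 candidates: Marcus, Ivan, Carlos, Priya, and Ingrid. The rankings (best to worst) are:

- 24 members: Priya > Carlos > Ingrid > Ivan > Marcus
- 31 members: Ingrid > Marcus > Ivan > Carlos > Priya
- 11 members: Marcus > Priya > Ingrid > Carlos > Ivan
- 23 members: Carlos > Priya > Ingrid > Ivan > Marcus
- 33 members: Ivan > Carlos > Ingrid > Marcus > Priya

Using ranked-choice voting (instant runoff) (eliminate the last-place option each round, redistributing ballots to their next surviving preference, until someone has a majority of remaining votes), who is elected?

Round 1: Marcus 11, Ivan 33, Carlos 23, Priya 24, Ingrid 31. Eliminate Marcus.
Round 2: Ivan 33, Carlos 23, Priya 35, Ingrid 31. Eliminate Carlos.
Round 3: Ivan 33, Priya 58, Ingrid 31. Eliminate Ingrid.
Round 4: Ivan 64, Priya 58. Ivan has a majority.

Ivan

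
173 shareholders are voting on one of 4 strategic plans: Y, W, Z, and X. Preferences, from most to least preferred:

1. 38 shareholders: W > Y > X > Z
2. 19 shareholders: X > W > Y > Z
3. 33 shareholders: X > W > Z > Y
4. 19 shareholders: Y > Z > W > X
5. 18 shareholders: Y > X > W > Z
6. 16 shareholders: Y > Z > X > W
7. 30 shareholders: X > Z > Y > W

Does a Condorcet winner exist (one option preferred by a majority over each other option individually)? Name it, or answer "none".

none

Checking pairwise contests:
W beats Y 90–83.
X beats W 116–57.
Y beats Z 110–63.
Y beats X 91–82.
Every option loses at least one head-to-head, so there is no Condorcet winner.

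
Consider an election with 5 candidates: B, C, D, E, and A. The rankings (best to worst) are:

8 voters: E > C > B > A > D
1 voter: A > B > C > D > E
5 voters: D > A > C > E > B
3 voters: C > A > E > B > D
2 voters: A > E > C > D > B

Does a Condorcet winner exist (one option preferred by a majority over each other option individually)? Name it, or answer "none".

Checking pairwise contests:
C beats B 18–1.
E beats C 10–9.
B beats D 12–7.
A beats E 11–8.
C beats A 11–8.
Every option loses at least one head-to-head, so there is no Condorcet winner.

none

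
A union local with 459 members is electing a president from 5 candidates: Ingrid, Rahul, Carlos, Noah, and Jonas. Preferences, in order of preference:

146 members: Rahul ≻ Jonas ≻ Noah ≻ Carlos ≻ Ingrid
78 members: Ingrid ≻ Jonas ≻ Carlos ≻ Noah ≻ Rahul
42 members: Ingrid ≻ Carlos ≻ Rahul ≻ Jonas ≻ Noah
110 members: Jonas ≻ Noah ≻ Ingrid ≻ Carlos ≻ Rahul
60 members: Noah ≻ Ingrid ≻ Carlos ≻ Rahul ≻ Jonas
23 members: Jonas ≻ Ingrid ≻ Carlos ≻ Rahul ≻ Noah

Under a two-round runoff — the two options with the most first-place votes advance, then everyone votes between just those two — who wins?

Round 1 first-place votes: Ingrid 120, Rahul 146, Carlos 0, Noah 60, Jonas 133.
Rahul and Jonas advance.
Runoff: Rahul is preferred to Jonas by 248 voters; Jonas by 211.
Rahul wins the runoff.

Rahul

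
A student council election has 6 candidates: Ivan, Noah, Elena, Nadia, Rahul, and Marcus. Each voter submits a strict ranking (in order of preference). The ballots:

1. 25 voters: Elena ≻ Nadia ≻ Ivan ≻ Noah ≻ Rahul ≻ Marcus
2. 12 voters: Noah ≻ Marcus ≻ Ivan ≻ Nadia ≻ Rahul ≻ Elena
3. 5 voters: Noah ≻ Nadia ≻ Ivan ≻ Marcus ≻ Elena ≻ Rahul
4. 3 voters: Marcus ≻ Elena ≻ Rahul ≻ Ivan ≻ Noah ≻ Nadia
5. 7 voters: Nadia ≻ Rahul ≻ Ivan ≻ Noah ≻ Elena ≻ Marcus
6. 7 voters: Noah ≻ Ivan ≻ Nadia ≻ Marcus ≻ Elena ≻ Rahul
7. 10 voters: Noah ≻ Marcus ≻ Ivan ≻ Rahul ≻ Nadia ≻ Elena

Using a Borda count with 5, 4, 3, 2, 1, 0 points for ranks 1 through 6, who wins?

Noah

Ivan: 25·3 + 12·3 + 5·3 + 3·2 + 7·3 + 7·4 + 10·3 = 211
Noah: 25·2 + 12·5 + 5·5 + 3·1 + 7·2 + 7·5 + 10·5 = 237
Elena: 25·5 + 12·0 + 5·1 + 3·4 + 7·1 + 7·1 + 10·0 = 156
Nadia: 25·4 + 12·2 + 5·4 + 3·0 + 7·5 + 7·3 + 10·1 = 210
Rahul: 25·1 + 12·1 + 5·0 + 3·3 + 7·4 + 7·0 + 10·2 = 94
Marcus: 25·0 + 12·4 + 5·2 + 3·5 + 7·0 + 7·2 + 10·4 = 127
Noah has the highest Borda score (237).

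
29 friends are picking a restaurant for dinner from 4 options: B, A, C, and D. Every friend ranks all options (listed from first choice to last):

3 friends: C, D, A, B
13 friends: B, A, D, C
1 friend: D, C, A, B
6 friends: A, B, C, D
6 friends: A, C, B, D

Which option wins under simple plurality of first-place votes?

B

First-place votes: B 13, A 12, C 3, D 1.
B has the most first-place votes.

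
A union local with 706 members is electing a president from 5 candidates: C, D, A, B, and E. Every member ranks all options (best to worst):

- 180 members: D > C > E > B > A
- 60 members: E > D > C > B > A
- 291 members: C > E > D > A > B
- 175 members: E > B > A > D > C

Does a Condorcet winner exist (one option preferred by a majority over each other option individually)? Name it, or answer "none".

Checking pairwise contests:
D beats C 415–291.
E beats D 526–180.
C beats A 531–175.
C beats B 531–175.
C beats E 471–235.
Every option loses at least one head-to-head, so there is no Condorcet winner.

none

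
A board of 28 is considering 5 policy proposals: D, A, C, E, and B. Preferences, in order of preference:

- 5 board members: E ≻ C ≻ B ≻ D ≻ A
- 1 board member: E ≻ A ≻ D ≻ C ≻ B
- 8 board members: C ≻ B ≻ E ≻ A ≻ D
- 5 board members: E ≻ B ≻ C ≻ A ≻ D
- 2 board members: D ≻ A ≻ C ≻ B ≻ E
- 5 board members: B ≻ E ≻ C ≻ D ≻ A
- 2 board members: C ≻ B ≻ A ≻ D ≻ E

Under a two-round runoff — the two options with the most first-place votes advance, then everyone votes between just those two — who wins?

Round 1 first-place votes: D 2, A 0, C 10, E 11, B 5.
E and C advance.
Runoff: E is preferred to C by 16 voters; C by 12.
E wins the runoff.

E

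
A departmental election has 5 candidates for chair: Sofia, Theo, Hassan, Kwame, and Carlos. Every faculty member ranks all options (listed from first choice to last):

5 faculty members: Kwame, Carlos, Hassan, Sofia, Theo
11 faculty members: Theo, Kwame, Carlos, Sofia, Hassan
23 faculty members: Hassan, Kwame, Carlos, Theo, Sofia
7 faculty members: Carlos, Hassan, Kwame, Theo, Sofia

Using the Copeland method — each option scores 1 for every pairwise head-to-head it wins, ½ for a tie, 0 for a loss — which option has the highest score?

Hassan

Sofia: loses to Theo, Hassan, Kwame, and Carlos → score 0.
Theo: beats Sofia; loses to Hassan, Kwame, and Carlos → score 1.
Hassan: beats Sofia, Theo, and Kwame; ties Carlos → score 3.5.
Kwame: beats Sofia, Theo, and Carlos; loses to Hassan → score 3.
Carlos: beats Sofia and Theo; ties Hassan; loses to Kwame → score 2.5.
Hassan has the best pairwise record.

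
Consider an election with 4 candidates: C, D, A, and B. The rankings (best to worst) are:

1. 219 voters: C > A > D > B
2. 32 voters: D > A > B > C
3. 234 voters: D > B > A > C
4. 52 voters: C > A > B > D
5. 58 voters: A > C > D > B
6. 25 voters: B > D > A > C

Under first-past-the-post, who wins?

First-place votes: C 271, D 266, A 58, B 25.
C has the most first-place votes.

C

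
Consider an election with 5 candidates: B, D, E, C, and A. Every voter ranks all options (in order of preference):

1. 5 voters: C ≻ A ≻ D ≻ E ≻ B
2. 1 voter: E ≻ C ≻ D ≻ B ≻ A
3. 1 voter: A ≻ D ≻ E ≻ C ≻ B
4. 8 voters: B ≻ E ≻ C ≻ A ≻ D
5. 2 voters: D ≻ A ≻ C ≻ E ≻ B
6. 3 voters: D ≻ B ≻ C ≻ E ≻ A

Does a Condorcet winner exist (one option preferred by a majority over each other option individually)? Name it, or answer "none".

none

Checking pairwise contests:
D beats B 12–8.
C beats D 14–6.
B beats E 11–9.
B beats C 11–9.
B beats A 12–8.
Every option loses at least one head-to-head, so there is no Condorcet winner.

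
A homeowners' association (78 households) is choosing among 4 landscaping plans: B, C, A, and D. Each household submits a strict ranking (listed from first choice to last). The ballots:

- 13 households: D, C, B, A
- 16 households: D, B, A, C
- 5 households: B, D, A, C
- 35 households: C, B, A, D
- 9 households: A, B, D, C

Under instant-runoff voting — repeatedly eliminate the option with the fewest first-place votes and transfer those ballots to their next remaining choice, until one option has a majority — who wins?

Round 1: B 5, C 35, A 9, D 29. Eliminate B.
Round 2: C 35, A 9, D 34. Eliminate A.
Round 3: C 35, D 43. D has a majority.

D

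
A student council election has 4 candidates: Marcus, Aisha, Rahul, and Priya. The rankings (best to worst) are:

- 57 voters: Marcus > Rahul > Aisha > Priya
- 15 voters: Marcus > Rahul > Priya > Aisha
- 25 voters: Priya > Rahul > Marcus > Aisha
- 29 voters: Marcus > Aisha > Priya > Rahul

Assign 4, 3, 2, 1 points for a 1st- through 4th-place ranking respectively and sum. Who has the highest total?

Marcus

Marcus: 57·4 + 15·4 + 25·2 + 29·4 = 454
Aisha: 57·2 + 15·1 + 25·1 + 29·3 = 241
Rahul: 57·3 + 15·3 + 25·3 + 29·1 = 320
Priya: 57·1 + 15·2 + 25·4 + 29·2 = 245
Marcus has the highest Borda score (454).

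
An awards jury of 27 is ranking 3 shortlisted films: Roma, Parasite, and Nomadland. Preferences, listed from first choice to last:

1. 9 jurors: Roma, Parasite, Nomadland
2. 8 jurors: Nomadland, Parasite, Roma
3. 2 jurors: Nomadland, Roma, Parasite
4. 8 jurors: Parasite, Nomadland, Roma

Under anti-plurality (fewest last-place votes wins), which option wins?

Last-place votes: Roma 16, Parasite 2, Nomadland 9.
Parasite is ranked last by the fewest voters, so Parasite wins.

Parasite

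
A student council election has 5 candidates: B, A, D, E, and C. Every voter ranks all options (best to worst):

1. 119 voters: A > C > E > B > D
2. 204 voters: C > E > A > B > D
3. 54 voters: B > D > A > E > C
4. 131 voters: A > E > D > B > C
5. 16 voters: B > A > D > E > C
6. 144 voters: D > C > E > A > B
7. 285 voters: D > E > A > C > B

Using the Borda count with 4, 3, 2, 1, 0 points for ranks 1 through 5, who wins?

B: 119·1 + 204·1 + 54·4 + 131·1 + 16·4 + 144·0 + 285·0 = 734
A: 119·4 + 204·2 + 54·2 + 131·4 + 16·3 + 144·1 + 285·2 = 2278
D: 119·0 + 204·0 + 54·3 + 131·2 + 16·2 + 144·4 + 285·4 = 2172
E: 119·2 + 204·3 + 54·1 + 131·3 + 16·1 + 144·2 + 285·3 = 2456
C: 119·3 + 204·4 + 54·0 + 131·0 + 16·0 + 144·3 + 285·1 = 1890
E has the highest Borda score (2456).

E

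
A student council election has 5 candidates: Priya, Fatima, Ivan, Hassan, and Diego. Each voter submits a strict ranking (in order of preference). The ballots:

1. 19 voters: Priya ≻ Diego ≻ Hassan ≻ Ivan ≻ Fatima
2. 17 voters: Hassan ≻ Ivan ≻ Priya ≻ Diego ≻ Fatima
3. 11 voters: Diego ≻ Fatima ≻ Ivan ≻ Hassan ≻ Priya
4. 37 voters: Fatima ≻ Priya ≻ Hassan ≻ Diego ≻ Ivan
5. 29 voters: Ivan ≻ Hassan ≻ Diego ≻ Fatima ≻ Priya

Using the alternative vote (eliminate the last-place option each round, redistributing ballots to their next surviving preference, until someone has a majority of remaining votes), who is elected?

Ivan

Round 1: Priya 19, Fatima 37, Ivan 29, Hassan 17, Diego 11. Eliminate Diego.
Round 2: Priya 19, Fatima 48, Ivan 29, Hassan 17. Eliminate Hassan.
Round 3: Priya 19, Fatima 48, Ivan 46. Eliminate Priya.
Round 4: Fatima 48, Ivan 65. Ivan has a majority.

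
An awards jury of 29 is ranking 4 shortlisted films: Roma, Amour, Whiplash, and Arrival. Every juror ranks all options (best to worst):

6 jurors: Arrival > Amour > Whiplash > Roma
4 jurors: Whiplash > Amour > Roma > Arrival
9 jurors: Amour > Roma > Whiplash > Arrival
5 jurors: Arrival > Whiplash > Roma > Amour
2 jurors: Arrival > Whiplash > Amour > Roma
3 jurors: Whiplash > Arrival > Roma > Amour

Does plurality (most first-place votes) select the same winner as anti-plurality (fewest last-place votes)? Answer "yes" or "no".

Plurality — first-place votes: Roma 0, Amour 9, Whiplash 7, Arrival 13. Winner: Arrival.
Anti-plurality — last-place votes: Roma 8, Amour 8, Whiplash 0, Arrival 13. Winner: Whiplash.
The two methods disagree.

no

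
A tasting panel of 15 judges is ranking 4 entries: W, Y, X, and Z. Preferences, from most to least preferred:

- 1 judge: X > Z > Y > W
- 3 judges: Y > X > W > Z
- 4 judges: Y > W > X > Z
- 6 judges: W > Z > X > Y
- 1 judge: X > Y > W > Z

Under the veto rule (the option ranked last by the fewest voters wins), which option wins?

Last-place votes: W 1, Y 6, X 0, Z 8.
X is ranked last by the fewest voters, so X wins.

X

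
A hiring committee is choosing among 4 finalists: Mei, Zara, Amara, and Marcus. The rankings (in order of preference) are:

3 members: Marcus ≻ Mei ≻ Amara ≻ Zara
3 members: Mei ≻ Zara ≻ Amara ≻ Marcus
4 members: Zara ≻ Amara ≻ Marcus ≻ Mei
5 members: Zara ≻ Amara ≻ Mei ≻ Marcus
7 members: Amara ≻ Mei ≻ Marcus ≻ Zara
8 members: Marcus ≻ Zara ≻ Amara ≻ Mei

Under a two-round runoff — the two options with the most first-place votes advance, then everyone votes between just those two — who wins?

Marcus

Round 1 first-place votes: Mei 3, Zara 9, Amara 7, Marcus 11.
Marcus and Zara advance.
Runoff: Marcus is preferred to Zara by 18 voters; Zara by 12.
Marcus wins the runoff.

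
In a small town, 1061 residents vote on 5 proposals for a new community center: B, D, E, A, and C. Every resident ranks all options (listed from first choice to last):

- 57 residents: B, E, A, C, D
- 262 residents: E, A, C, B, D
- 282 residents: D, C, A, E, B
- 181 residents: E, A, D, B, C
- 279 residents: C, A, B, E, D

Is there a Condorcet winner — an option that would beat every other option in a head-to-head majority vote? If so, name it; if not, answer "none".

C

C vs B: 823–238 for C.
C vs D: 598–463 for C.
C vs E: 561–500 for C.
C vs A: 561–500 for C.
C beats every other option head-to-head.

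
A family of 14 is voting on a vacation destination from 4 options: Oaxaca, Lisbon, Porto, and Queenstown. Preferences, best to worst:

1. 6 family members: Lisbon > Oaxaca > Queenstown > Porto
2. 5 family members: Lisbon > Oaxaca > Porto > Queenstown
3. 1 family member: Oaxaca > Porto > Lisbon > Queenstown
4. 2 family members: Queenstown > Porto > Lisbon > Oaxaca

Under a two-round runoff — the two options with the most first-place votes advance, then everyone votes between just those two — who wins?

Lisbon

Round 1 first-place votes: Oaxaca 1, Lisbon 11, Porto 0, Queenstown 2.
Lisbon and Queenstown advance.
Runoff: Lisbon is preferred to Queenstown by 12 voters; Queenstown by 2.
Lisbon wins the runoff.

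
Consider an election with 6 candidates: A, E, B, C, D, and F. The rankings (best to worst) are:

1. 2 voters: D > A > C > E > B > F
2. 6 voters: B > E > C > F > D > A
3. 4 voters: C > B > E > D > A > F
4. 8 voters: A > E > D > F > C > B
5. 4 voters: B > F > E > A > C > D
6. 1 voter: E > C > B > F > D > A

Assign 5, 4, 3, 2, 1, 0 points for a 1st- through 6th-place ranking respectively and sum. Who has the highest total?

E

A: 2·4 + 6·0 + 4·1 + 8·5 + 4·2 + 1·0 = 60
E: 2·2 + 6·4 + 4·3 + 8·4 + 4·3 + 1·5 = 89
B: 2·1 + 6·5 + 4·4 + 8·0 + 4·5 + 1·3 = 71
C: 2·3 + 6·3 + 4·5 + 8·1 + 4·1 + 1·4 = 60
D: 2·5 + 6·1 + 4·2 + 8·3 + 4·0 + 1·1 = 49
F: 2·0 + 6·2 + 4·0 + 8·2 + 4·4 + 1·2 = 46
E has the highest Borda score (89).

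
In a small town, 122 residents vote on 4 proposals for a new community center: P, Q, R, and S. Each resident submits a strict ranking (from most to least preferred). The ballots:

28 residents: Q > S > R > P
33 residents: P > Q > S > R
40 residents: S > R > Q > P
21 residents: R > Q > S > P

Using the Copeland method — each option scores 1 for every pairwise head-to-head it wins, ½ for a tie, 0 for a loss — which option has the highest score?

P: loses to Q, R, and S → score 0.
Q: beats P and S; ties R → score 2.5.
R: beats P; ties Q; loses to S → score 1.5.
S: beats P and R; loses to Q → score 2.
Q has the best pairwise record.

Q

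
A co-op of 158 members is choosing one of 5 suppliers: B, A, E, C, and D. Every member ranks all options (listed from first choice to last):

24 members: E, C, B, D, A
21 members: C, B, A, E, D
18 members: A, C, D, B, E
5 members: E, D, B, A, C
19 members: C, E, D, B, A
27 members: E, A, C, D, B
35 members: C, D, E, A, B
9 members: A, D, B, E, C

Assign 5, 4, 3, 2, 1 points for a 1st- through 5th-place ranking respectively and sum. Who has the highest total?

B: 24·3 + 21·4 + 18·2 + 5·3 + 19·2 + 27·1 + 35·1 + 9·3 = 334
A: 24·1 + 21·3 + 18·5 + 5·2 + 19·1 + 27·4 + 35·2 + 9·5 = 429
E: 24·5 + 21·2 + 18·1 + 5·5 + 19·4 + 27·5 + 35·3 + 9·2 = 539
C: 24·4 + 21·5 + 18·4 + 5·1 + 19·5 + 27·3 + 35·5 + 9·1 = 638
D: 24·2 + 21·1 + 18·3 + 5·4 + 19·3 + 27·2 + 35·4 + 9·4 = 430
C has the highest Borda score (638).

C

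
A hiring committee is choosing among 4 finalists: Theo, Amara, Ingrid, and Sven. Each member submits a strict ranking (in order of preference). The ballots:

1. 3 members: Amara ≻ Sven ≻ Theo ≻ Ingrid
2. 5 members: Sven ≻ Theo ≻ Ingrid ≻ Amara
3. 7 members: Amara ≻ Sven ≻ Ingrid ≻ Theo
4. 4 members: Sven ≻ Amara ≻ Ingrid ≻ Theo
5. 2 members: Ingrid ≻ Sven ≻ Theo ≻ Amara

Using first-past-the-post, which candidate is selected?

First-place votes: Theo 0, Amara 10, Ingrid 2, Sven 9.
Amara has the most first-place votes.

Amara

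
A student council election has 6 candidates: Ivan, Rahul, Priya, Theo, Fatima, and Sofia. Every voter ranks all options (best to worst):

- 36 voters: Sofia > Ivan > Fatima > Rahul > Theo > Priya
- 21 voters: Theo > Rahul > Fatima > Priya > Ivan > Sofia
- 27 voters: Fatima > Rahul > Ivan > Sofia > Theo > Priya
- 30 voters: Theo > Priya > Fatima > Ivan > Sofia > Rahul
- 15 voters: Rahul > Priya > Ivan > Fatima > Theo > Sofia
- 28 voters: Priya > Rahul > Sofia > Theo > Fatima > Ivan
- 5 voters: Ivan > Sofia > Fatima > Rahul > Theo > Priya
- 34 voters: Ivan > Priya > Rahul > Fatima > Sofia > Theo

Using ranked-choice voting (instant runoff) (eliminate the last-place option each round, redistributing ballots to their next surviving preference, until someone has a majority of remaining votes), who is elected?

Ivan

Round 1: Ivan 39, Rahul 15, Priya 28, Theo 51, Fatima 27, Sofia 36. Eliminate Rahul.
Round 2: Ivan 39, Priya 43, Theo 51, Fatima 27, Sofia 36. Eliminate Fatima.
Round 3: Ivan 66, Priya 43, Theo 51, Sofia 36. Eliminate Sofia.
Round 4: Ivan 102, Priya 43, Theo 51. Ivan has a majority.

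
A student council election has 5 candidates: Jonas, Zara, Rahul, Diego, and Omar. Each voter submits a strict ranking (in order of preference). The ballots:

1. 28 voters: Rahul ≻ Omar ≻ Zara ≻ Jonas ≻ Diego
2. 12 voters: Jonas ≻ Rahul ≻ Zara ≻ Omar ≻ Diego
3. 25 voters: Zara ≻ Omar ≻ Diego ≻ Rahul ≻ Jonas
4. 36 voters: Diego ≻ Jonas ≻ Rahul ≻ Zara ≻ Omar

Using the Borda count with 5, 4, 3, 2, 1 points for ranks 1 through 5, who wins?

Rahul

Jonas: 28·2 + 12·5 + 25·1 + 36·4 = 285
Zara: 28·3 + 12·3 + 25·5 + 36·2 = 317
Rahul: 28·5 + 12·4 + 25·2 + 36·3 = 346
Diego: 28·1 + 12·1 + 25·3 + 36·5 = 295
Omar: 28·4 + 12·2 + 25·4 + 36·1 = 272
Rahul has the highest Borda score (346).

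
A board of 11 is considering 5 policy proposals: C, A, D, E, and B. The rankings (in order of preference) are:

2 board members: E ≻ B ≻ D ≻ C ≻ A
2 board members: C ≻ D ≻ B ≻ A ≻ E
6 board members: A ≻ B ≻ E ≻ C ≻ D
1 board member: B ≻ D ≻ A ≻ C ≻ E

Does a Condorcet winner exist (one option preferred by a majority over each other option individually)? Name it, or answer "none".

A

A vs C: 7–4 for A.
A vs D: 6–5 for A.
A vs E: 9–2 for A.
A vs B: 6–5 for A.
A beats every other option head-to-head.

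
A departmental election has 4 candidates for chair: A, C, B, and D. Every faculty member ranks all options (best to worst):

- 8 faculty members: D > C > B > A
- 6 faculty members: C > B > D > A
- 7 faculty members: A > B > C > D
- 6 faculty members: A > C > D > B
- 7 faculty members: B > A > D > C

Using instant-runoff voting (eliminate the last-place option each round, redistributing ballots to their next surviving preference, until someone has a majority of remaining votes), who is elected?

B

Round 1: A 13, C 6, B 7, D 8. Eliminate C.
Round 2: A 13, B 13, D 8. Eliminate D.
Round 3: A 13, B 21. B has a majority.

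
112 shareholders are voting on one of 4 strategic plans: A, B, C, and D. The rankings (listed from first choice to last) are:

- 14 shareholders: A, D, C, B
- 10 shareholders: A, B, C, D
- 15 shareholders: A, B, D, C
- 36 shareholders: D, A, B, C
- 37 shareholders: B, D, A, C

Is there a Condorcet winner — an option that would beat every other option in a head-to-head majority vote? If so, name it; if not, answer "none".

none

Checking pairwise contests:
D beats A 73–39.
A beats B 75–37.
A beats C 112–0.
B beats D 62–50.
Every option loses at least one head-to-head, so there is no Condorcet winner.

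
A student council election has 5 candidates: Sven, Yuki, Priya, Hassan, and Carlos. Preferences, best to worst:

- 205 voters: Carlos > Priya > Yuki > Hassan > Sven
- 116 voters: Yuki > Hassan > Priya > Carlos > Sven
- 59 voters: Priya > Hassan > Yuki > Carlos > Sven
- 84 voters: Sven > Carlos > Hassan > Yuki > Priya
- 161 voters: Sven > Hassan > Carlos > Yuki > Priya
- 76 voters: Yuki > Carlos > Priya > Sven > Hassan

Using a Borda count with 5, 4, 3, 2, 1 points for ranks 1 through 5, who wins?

Sven: 205·1 + 116·1 + 59·1 + 84·5 + 161·5 + 76·2 = 1757
Yuki: 205·3 + 116·5 + 59·3 + 84·2 + 161·2 + 76·5 = 2242
Priya: 205·4 + 116·3 + 59·5 + 84·1 + 161·1 + 76·3 = 1936
Hassan: 205·2 + 116·4 + 59·4 + 84·3 + 161·4 + 76·1 = 2082
Carlos: 205·5 + 116·2 + 59·2 + 84·4 + 161·3 + 76·4 = 2498
Carlos has the highest Borda score (2498).

Carlos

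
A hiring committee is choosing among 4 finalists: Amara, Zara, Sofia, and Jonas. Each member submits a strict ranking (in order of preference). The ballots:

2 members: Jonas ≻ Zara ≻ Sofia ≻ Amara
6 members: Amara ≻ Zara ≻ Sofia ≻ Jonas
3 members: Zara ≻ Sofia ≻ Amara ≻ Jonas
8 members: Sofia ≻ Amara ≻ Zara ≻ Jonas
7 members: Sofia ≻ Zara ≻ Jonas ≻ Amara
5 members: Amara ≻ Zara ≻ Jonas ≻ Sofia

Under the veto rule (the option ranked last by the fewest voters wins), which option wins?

Zara

Last-place votes: Amara 9, Zara 0, Sofia 5, Jonas 17.
Zara is ranked last by the fewest voters, so Zara wins.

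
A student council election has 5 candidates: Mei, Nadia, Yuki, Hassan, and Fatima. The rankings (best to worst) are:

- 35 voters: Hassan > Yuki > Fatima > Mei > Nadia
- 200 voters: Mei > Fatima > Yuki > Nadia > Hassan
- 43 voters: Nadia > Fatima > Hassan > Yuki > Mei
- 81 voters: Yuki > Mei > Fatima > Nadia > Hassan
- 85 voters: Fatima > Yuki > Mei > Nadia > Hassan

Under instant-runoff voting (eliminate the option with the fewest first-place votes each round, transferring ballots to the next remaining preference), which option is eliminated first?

Hassan

Round 1: Mei 200, Nadia 43, Yuki 81, Hassan 35, Fatima 85. Eliminate Hassan.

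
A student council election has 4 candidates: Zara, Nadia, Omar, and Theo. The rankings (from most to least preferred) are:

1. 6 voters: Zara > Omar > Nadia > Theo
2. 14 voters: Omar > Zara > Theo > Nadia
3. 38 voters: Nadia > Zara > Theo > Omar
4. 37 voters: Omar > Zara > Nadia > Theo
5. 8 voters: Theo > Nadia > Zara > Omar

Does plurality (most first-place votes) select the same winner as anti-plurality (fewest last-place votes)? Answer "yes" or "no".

no

Plurality — first-place votes: Zara 6, Nadia 38, Omar 51, Theo 8. Winner: Omar.
Anti-plurality — last-place votes: Zara 0, Nadia 14, Omar 46, Theo 43. Winner: Zara.
The two methods disagree.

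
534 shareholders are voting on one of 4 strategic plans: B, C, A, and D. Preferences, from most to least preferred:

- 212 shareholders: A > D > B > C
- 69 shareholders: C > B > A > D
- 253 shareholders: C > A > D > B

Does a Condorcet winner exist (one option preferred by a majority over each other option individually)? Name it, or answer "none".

C

C vs B: 322–212 for C.
C vs A: 322–212 for C.
C vs D: 322–212 for C.
C beats every other option head-to-head.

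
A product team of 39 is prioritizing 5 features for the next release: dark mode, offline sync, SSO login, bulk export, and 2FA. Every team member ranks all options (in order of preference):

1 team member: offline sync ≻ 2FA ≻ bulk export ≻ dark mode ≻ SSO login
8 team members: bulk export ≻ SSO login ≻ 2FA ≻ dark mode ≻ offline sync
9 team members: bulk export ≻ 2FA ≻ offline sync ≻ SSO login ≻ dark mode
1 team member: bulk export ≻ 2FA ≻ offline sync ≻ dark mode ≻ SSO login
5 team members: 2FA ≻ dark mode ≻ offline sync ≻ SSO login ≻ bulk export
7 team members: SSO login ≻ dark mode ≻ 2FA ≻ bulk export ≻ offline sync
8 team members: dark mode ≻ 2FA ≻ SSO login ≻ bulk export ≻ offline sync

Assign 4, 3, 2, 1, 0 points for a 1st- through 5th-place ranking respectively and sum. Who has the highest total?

2FA

dark mode: 1·1 + 8·1 + 9·0 + 1·1 + 5·3 + 7·3 + 8·4 = 78
offline sync: 1·4 + 8·0 + 9·2 + 1·2 + 5·2 + 7·0 + 8·0 = 34
SSO login: 1·0 + 8·3 + 9·1 + 1·0 + 5·1 + 7·4 + 8·2 = 82
bulk export: 1·2 + 8·4 + 9·4 + 1·4 + 5·0 + 7·1 + 8·1 = 89
2FA: 1·3 + 8·2 + 9·3 + 1·3 + 5·4 + 7·2 + 8·3 = 107
2FA has the highest Borda score (107).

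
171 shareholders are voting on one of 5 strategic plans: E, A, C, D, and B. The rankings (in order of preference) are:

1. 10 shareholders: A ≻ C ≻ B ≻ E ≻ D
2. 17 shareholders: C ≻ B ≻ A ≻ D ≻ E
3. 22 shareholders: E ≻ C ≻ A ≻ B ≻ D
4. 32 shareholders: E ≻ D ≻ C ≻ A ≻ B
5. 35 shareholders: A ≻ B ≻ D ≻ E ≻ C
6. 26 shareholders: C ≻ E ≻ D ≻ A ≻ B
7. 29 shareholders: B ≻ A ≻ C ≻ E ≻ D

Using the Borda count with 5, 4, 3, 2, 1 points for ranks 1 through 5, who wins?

E: 10·2 + 17·1 + 22·5 + 32·5 + 35·2 + 26·4 + 29·2 = 539
A: 10·5 + 17·3 + 22·3 + 32·2 + 35·5 + 26·2 + 29·4 = 574
C: 10·4 + 17·5 + 22·4 + 32·3 + 35·1 + 26·5 + 29·3 = 561
D: 10·1 + 17·2 + 22·1 + 32·4 + 35·3 + 26·3 + 29·1 = 406
B: 10·3 + 17·4 + 22·2 + 32·1 + 35·4 + 26·1 + 29·5 = 485
A has the highest Borda score (574).

A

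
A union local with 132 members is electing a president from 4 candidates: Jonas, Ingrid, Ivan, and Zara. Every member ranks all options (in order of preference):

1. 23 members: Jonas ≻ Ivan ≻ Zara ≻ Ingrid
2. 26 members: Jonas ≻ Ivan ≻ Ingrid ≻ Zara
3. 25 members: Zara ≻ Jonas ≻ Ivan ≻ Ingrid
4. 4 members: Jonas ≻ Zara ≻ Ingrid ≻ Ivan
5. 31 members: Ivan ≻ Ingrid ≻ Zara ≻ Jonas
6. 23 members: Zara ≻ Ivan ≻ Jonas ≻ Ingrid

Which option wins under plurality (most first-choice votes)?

First-place votes: Jonas 53, Ingrid 0, Ivan 31, Zara 48.
Jonas has the most first-place votes.

Jonas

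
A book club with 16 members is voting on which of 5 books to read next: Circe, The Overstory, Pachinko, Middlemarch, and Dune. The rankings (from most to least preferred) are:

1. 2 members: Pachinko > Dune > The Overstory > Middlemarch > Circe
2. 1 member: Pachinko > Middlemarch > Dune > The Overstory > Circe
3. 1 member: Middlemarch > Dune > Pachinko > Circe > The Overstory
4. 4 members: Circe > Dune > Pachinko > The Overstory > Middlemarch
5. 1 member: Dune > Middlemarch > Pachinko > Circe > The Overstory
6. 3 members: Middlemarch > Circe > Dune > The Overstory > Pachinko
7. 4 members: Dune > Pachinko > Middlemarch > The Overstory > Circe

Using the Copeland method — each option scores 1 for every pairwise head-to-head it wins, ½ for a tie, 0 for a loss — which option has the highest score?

Dune

Circe: beats The Overstory; loses to Pachinko, Middlemarch, and Dune → score 1.
The Overstory: loses to Circe, Pachinko, Middlemarch, and Dune → score 0.
Pachinko: beats Circe, The Overstory, and Middlemarch; loses to Dune → score 3.
Middlemarch: beats Circe and The Overstory; loses to Pachinko and Dune → score 2.
Dune: beats Circe, The Overstory, Pachinko, and Middlemarch → score 4.
Dune has the best pairwise record.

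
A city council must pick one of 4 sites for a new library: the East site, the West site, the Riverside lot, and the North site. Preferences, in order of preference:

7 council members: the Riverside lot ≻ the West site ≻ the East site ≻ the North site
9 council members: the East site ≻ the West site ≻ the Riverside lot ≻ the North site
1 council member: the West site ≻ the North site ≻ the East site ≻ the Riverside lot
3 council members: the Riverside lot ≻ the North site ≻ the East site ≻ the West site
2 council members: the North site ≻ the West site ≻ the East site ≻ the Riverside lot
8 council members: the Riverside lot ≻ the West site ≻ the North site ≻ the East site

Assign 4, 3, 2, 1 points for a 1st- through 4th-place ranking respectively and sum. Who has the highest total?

the East site: 7·2 + 9·4 + 1·2 + 3·2 + 2·2 + 8·1 = 70
the West site: 7·3 + 9·3 + 1·4 + 3·1 + 2·3 + 8·3 = 85
the Riverside lot: 7·4 + 9·2 + 1·1 + 3·4 + 2·1 + 8·4 = 93
the North site: 7·1 + 9·1 + 1·3 + 3·3 + 2·4 + 8·2 = 52
the Riverside lot has the highest Borda score (93).

the Riverside lot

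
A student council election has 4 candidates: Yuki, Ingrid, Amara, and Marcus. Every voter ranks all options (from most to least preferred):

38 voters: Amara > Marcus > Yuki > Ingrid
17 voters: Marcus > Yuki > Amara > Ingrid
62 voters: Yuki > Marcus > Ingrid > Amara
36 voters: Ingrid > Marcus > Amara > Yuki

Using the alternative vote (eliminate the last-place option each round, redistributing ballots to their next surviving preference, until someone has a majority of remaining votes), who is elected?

Round 1: Yuki 62, Ingrid 36, Amara 38, Marcus 17. Eliminate Marcus.
Round 2: Yuki 79, Ingrid 36, Amara 38. Yuki has a majority.

Yuki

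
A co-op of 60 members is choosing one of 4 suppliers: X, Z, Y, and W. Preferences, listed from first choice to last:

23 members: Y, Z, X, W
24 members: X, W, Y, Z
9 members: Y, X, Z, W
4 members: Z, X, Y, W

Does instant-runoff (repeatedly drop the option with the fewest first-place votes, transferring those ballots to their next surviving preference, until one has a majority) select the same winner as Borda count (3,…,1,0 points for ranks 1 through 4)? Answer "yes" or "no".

yes

Instant-runoff — R1 X 24, Z 4, Y 32, W 0 (Y winner). Winner: Y.
Borda — scores: X 121, Z 67, Y 124, W 48. Winner: Y.
The two methods agree.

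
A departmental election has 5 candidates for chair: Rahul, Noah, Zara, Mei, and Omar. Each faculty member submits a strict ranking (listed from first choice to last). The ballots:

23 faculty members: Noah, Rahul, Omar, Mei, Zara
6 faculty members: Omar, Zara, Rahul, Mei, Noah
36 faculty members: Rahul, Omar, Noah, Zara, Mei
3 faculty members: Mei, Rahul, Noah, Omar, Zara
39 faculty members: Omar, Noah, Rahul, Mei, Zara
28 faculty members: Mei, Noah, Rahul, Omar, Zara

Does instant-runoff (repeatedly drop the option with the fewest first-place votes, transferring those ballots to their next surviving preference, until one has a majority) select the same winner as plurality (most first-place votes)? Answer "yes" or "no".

no

Instant-runoff — R1 Rahul 36, Noah 23, Zara 0, Mei 31, Omar 45 (Zara out); R2 Rahul 36, Noah 23, Mei 31, Omar 45 (Noah out); R3 Rahul 59, Mei 31, Omar 45 (Mei out); R4 Rahul 90, Omar 45 (Rahul winner). Winner: Rahul.
Plurality — first-place votes: Rahul 36, Noah 23, Zara 0, Mei 31, Omar 45. Winner: Omar.
The two methods disagree.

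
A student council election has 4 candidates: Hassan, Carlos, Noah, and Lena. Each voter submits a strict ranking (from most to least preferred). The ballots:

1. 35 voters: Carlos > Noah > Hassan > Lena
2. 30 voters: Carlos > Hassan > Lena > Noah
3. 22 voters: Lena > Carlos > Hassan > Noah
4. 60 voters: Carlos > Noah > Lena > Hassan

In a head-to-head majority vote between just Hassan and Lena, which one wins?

Voters preferring Hassan to Lena: 65; preferring Lena to Hassan: 82.
Lena wins the head-to-head.

Lena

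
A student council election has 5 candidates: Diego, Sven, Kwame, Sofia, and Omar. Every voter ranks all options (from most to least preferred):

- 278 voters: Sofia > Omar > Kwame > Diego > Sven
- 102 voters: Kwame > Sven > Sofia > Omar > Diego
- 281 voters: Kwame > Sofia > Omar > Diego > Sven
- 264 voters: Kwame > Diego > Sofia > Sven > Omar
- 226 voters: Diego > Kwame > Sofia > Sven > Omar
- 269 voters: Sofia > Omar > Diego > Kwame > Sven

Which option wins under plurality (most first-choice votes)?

Kwame

First-place votes: Diego 226, Sven 0, Kwame 647, Sofia 547, Omar 0.
Kwame has the most first-place votes.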